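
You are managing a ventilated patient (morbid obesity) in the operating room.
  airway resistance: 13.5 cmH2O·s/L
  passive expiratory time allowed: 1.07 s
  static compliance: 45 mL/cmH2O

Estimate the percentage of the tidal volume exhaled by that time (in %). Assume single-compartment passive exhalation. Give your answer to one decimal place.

τ = R × C = 13.5 × 45 mL/cmH2O = 13.5 × 0.045 L/cmH2O = 0.6075 s.
Passive exhalation: V(t)/V₀ = e^(−t/τ) = e^(−1.07/0.6075) = 0.1718.
Fraction exhaled = 1 − 0.1718 = 0.8282 → 82.82%.

82.8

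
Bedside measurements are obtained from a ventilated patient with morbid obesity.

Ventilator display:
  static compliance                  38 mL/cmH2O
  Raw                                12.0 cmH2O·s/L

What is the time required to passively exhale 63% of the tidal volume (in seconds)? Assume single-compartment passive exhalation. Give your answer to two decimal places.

0.45

τ = R × C = 12.0 × 38 mL/cmH2O = 12.0 × 0.038 L/cmH2O = 0.456 s.
Exhaled fraction f = 1 − e^(−t/τ) → t = −τ·ln(1 − f) = −0.456·ln(0.37) = 0.4534 s.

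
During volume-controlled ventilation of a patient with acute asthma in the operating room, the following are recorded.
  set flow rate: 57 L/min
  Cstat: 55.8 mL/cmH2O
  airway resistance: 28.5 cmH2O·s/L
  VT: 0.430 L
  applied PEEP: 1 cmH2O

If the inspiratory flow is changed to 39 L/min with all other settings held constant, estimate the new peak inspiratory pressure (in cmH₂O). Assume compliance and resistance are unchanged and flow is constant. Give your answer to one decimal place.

Flow: 57 L/min ÷ 60 = 0.95 L/s.
New flow: 39 L/min ÷ 60 = 0.65 L/s.
PIP = Vt/C + R·V̇ + PEEP (constant-flow equation of motion).
Only the resistive term changes: ΔPIP = R × ΔV̇ = 28.5 × (0.65 − 0.95) = 28.5 × -0.3 = -8.55 cmH2O.
Original PIP = 430/55.8 + 28.5×0.95 + 1 = 35.781 cmH2O; new PIP = 35.781 + (-8.55) = 27.231 cmH2O.

27.2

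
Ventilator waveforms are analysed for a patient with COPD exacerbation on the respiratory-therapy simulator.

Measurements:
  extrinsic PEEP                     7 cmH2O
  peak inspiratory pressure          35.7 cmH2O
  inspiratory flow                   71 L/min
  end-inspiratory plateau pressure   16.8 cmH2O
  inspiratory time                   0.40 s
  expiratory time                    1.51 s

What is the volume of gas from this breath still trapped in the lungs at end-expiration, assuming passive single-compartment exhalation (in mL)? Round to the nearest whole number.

Flow: 71 L/min ÷ 60 = 1.1833 L/s.
Vt = flow × Ti = 1.1833 L/s × 0.40 s × 1000 mL/L = 473.32 mL.
R = (PIP − Pplat)/V̇ = (35.7 − 16.8) / 1.1833 = 18.9/1.1833 = 15.972 cmH2O·s/L.
C = Vt/(Pplat − PEEP) = 473.32 / (16.8 − 7) = 473.32/9.8 = 48.298 mL/cmH2O.
τ = R × C = 15.972 × 0.0483 L/cmH2O = 0.7714 s.
Fraction remaining = e^(−Te/τ) = e^(−1.51/0.7714) = 0.1412.
Trapped volume = 473.32 × 0.1412 = 66.833 mL.

67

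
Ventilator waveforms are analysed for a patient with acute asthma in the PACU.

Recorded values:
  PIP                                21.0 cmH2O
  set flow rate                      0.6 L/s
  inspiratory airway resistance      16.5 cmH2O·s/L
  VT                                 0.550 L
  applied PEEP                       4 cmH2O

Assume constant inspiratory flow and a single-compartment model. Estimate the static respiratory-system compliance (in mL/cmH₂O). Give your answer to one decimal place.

Equation of motion (constant flow): PIP = Vt/C + R·V̇ + PEEP.
Vt/C = PIP − R·V̇ − PEEP = 21.0 − 16.5×0.6 − 4 = 21.0 − 9.9 − 4 = 7.1 cmH2O.
C = Vt / 7.1 = 550 / 7.1 = 77.465 mL/cmH2O.

77.5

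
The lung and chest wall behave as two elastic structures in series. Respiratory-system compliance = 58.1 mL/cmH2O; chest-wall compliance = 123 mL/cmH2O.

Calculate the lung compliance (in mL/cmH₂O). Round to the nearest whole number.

110

1/CL = 1/Crs − 1/Ccw.
1/CL = 1/58.1 − 1/123 = 0.009082.
CL = 110.11 mL/cmH2O.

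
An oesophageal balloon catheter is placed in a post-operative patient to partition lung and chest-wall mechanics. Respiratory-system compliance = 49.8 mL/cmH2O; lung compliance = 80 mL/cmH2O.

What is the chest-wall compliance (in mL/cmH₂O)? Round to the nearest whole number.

1/Ccw = 1/Crs − 1/CL.
1/Ccw = 1/49.8 − 1/80 = 0.00758.
Ccw = 131.93 mL/cmH2O.

132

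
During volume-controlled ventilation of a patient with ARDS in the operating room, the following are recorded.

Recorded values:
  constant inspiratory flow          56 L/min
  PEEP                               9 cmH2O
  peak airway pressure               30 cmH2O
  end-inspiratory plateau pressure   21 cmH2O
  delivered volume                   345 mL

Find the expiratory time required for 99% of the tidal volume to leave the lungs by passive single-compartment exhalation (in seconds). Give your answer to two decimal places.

1.28

Flow: 56 L/min ÷ 60 = 0.9333 L/s.
R = (PIP − Pplat)/V̇ = (30 − 21) / 0.9333 = 9.0/0.9333 = 9.643 cmH2O·s/L.
C = Vt/(Pplat − PEEP) = 345.0 / (21 − 9) = 345.0/12.0 = 28.75 mL/cmH2O.
τ = R × C = 9.643 × 0.02875 L/cmH2O = 0.2772 s.
t = −τ·ln(1 − 0.99) = −0.2772·ln(0.01) = 1.277 s.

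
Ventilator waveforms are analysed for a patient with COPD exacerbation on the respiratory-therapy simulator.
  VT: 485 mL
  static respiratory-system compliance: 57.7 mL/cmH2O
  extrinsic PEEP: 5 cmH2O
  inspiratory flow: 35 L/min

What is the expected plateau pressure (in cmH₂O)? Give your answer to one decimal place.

13.4

Pplat = PEEP + Vt / Cstat = 5 + 485 / 57.7 = 5 + 8.406 = 13.406 cmH2O.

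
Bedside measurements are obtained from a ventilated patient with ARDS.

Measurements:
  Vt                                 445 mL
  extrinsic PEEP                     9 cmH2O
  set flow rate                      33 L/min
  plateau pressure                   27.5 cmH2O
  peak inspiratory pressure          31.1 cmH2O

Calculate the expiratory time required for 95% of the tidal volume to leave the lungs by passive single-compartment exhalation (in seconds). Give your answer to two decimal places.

0.47

Flow: 33 L/min ÷ 60 = 0.55 L/s.
R = (PIP − Pplat)/V̇ = (31.1 − 27.5) / 0.55 = 3.6/0.55 = 6.545 cmH2O·s/L.
C = Vt/(Pplat − PEEP) = 445.0 / (27.5 − 9) = 445.0/18.5 = 24.054 mL/cmH2O.
τ = R × C = 6.545 × 0.02405 L/cmH2O = 0.1574 s.
t = −τ·ln(1 − 0.95) = −0.1574·ln(0.05) = 0.4715 s.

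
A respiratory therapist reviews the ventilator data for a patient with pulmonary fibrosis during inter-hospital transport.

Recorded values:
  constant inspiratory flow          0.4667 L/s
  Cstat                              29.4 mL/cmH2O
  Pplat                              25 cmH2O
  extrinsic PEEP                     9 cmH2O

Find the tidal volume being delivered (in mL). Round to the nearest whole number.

Vt = Cstat × (Pplat − PEEP) = 29.4 × (25 − 9) = 29.4 × 16.0 = 470.4 mL.

470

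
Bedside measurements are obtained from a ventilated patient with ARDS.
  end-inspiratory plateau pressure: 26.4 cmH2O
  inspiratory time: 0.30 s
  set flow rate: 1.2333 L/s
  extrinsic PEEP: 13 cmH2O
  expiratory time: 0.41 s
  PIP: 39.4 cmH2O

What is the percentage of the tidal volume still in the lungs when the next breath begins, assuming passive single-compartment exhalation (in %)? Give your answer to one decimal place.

24.4

Vt = flow × Ti = 1.2333 L/s × 0.30 s × 1000 mL/L = 369.99 mL.
R = (PIP − Pplat)/V̇ = (39.4 − 26.4) / 1.2333 = 13.0/1.2333 = 10.541 cmH2O·s/L.
C = Vt/(Pplat − PEEP) = 369.99 / (26.4 − 13) = 369.99/13.4 = 27.611 mL/cmH2O.
τ = R × C = 10.541 × 0.02761 L/cmH2O = 0.291 s.
Fraction remaining at end-expiration = e^(−Te/τ) = e^(−0.41/0.291) = 0.2444 → 24.44%.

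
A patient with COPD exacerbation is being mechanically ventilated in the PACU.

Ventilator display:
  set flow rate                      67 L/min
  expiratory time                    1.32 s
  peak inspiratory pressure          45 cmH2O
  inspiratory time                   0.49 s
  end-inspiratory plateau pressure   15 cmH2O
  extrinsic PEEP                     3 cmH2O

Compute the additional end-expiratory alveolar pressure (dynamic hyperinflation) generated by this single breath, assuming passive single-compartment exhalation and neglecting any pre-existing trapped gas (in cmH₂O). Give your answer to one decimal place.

Flow: 67 L/min ÷ 60 = 1.1167 L/s.
Vt = flow × Ti = 1.1167 L/s × 0.49 s × 1000 mL/L = 547.18 mL.
R = (PIP − Pplat)/V̇ = (45 − 15) / 1.1167 = 30.0/1.1167 = 26.865 cmH2O·s/L.
C = Vt/(Pplat − PEEP) = 547.18 / (15 − 3) = 547.18/12.0 = 45.598 mL/cmH2O.
τ = R × C = 26.865 × 0.0456 L/cmH2O = 1.225 s.
Fraction remaining = e^(−Te/τ) = e^(−1.32/1.225) = 0.3404; trapped volume = 547.18 × 0.3404 = 186.26 mL.
Additional alveolar pressure from trapping ≈ V_trapped / C = 186.26 / 45.598 = 4.085 cmH2O.

4.1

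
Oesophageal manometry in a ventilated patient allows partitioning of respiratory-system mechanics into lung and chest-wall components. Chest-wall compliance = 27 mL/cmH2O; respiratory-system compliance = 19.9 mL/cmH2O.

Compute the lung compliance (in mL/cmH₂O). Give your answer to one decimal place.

1/CL = 1/Crs − 1/Ccw.
1/CL = 1/19.9 − 1/27 = 0.01321.
CL = 75.7 mL/cmH2O.

75.7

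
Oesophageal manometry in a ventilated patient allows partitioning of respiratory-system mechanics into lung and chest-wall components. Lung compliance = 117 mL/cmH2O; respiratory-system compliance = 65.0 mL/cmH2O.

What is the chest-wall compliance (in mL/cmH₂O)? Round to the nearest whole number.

1/Ccw = 1/Crs − 1/CL.
1/Ccw = 1/65.0 − 1/117 = 0.006838.
Ccw = 146.24 mL/cmH2O.

146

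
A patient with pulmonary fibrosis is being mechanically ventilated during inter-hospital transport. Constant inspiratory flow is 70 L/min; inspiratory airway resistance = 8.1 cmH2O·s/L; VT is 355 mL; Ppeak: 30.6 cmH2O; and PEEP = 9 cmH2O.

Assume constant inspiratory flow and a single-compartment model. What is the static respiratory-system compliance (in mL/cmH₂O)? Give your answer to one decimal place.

29.2

Flow: 70 L/min ÷ 60 = 1.1667 L/s.
Equation of motion (constant flow): PIP = Vt/C + R·V̇ + PEEP.
Vt/C = PIP − R·V̇ − PEEP = 30.6 − 8.1×1.1667 − 9 = 30.6 − 9.45 − 9 = 12.15 cmH2O.
C = Vt / 12.15 = 355 / 12.15 = 29.218 mL/cmH2O.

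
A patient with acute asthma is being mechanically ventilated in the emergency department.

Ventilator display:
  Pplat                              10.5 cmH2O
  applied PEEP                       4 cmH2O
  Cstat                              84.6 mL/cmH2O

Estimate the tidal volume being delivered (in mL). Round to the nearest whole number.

550

Vt = Cstat × (Pplat − PEEP) = 84.6 × (10.5 − 4) = 84.6 × 6.5 = 549.9 mL.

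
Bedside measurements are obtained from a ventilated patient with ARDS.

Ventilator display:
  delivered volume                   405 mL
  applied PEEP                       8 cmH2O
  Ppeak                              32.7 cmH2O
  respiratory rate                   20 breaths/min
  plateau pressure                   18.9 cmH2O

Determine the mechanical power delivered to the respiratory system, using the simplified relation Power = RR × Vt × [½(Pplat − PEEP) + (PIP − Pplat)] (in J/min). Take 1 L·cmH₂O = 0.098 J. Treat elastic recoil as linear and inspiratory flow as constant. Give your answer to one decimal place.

Per-breath work = Vt × [½(Pplat−PEEP) + (PIP−Pplat)] = 0.405 × [0.5×10.9 + 13.8] = 0.405 × 19.25 = 7.796 L·cmH2O.
Power = 20 × 7.796 = 155.92 L·cmH2O/min.
× 0.098 J/(L·cmH2O) → 15.28 J/min.

15.3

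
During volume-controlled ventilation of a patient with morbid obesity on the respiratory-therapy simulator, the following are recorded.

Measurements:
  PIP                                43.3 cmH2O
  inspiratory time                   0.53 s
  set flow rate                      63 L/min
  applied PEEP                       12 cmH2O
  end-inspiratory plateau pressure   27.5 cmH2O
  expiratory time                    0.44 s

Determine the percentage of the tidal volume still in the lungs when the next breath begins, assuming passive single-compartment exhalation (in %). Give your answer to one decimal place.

44.3

Flow: 63 L/min ÷ 60 = 1.05 L/s.
Vt = flow × Ti = 1.05 L/s × 0.53 s × 1000 mL/L = 556.5 mL.
R = (PIP − Pplat)/V̇ = (43.3 − 27.5) / 1.05 = 15.8/1.05 = 15.048 cmH2O·s/L.
C = Vt/(Pplat − PEEP) = 556.5 / (27.5 − 12) = 556.5/15.5 = 35.903 mL/cmH2O.
τ = R × C = 15.048 × 0.0359 L/cmH2O = 0.5402 s.
Fraction remaining at end-expiration = e^(−Te/τ) = e^(−0.44/0.5402) = 0.4429 → 44.29%.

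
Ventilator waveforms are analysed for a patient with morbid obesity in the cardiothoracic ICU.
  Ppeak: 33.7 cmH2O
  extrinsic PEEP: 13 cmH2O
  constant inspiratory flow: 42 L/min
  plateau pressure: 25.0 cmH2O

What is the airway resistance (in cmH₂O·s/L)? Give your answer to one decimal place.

12.4

Flow: 42 L/min ÷ 60 = 0.7 L/s.
Raw = (PIP − Pplat) / flow = (33.7 − 25.0) / 0.7 = 8.7 / 0.7 = 12.429 cmH2O·s/L.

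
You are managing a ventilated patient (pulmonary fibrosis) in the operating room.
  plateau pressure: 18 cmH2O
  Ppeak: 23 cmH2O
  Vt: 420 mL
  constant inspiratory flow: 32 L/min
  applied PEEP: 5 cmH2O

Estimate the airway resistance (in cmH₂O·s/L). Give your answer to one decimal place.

Flow: 32 L/min ÷ 60 = 0.5333 L/s.
Raw = (PIP − Pplat) / flow = (23 − 18) / 0.5333 = 5.0 / 0.5333 = 9.376 cmH2O·s/L.

9.4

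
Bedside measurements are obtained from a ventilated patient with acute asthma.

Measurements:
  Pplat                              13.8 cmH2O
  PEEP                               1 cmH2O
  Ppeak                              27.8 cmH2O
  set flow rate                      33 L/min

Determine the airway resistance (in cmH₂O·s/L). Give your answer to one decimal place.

25.5

Flow: 33 L/min ÷ 60 = 0.55 L/s.
Raw = (PIP − Pplat) / flow = (27.8 − 13.8) / 0.55 = 14.0 / 0.55 = 25.455 cmH2O·s/L.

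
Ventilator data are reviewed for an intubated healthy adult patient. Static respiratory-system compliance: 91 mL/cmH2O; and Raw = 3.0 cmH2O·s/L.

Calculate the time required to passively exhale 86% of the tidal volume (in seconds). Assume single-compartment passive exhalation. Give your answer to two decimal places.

0.54

τ = R × C = 3.0 × 91 mL/cmH2O = 3.0 × 0.091 L/cmH2O = 0.273 s.
Exhaled fraction f = 1 − e^(−t/τ) → t = −τ·ln(1 − f) = −0.273·ln(0.14) = 0.5367 s.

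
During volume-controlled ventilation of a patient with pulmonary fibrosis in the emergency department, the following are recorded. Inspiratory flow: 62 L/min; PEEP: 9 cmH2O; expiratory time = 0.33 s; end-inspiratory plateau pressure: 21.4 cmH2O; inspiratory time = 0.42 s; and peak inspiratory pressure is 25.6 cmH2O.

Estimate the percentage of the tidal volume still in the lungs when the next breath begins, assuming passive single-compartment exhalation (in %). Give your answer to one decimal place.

9.8

Flow: 62 L/min ÷ 60 = 1.0333 L/s.
Vt = flow × Ti = 1.0333 L/s × 0.42 s × 1000 mL/L = 433.99 mL.
R = (PIP − Pplat)/V̇ = (25.6 − 21.4) / 1.0333 = 4.2/1.0333 = 4.065 cmH2O·s/L.
C = Vt/(Pplat − PEEP) = 433.99 / (21.4 − 9) = 433.99/12.4 = 34.999 mL/cmH2O.
τ = R × C = 4.065 × 0.035 L/cmH2O = 0.1423 s.
Fraction remaining at end-expiration = e^(−Te/τ) = e^(−0.33/0.1423) = 0.09837 → 9.837%.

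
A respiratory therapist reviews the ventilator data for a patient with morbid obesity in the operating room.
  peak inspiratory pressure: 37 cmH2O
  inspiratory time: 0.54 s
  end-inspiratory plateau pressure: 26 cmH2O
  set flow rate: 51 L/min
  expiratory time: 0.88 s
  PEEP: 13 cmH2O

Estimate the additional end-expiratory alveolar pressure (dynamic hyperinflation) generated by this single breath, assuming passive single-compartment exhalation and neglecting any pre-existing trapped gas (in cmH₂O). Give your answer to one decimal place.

1.9

Flow: 51 L/min ÷ 60 = 0.85 L/s.
Vt = flow × Ti = 0.85 L/s × 0.54 s × 1000 mL/L = 459.0 mL.
R = (PIP − Pplat)/V̇ = (37 − 26) / 0.85 = 11.0/0.85 = 12.941 cmH2O·s/L.
C = Vt/(Pplat − PEEP) = 459.0 / (26 − 13) = 459.0/13.0 = 35.308 mL/cmH2O.
τ = R × C = 12.941 × 0.03531 L/cmH2O = 0.4569 s.
Fraction remaining = e^(−Te/τ) = e^(−0.88/0.4569) = 0.1457; trapped volume = 459.0 × 0.1457 = 66.876 mL.
Additional alveolar pressure from trapping ≈ V_trapped / C = 66.876 / 35.308 = 1.894 cmH2O.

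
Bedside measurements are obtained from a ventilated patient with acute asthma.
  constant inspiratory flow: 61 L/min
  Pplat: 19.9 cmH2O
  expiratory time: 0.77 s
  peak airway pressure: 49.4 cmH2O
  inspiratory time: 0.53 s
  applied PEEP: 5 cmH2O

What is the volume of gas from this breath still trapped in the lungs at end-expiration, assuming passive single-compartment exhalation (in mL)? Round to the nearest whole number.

259

Flow: 61 L/min ÷ 60 = 1.0167 L/s.
Vt = flow × Ti = 1.0167 L/s × 0.53 s × 1000 mL/L = 538.85 mL.
R = (PIP − Pplat)/V̇ = (49.4 − 19.9) / 1.0167 = 29.5/1.0167 = 29.015 cmH2O·s/L.
C = Vt/(Pplat − PEEP) = 538.85 / (19.9 − 5) = 538.85/14.9 = 36.164 mL/cmH2O.
τ = R × C = 29.015 × 0.03616 L/cmH2O = 1.049 s.
Fraction remaining = e^(−Te/τ) = e^(−0.77/1.049) = 0.48.
Trapped volume = 538.85 × 0.48 = 258.65 mL.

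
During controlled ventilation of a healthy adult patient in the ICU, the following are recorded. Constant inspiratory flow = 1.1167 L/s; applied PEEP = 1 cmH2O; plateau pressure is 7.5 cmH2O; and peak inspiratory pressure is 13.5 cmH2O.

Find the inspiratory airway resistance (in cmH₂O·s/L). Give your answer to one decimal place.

Raw = (PIP − Pplat) / flow = (13.5 − 7.5) / 1.1167 = 6.0 / 1.1167 = 5.373 cmH2O·s/L.

5.4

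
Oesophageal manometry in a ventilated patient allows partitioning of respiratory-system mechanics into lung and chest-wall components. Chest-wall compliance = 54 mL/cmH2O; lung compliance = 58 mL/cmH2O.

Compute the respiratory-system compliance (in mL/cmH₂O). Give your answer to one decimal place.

Lung and chest wall are elastances in series: 1/Crs = 1/CL + 1/Ccw.
1/Crs = 1/58 + 1/54 = 0.03576.
Crs = 27.964 mL/cmH2O.

28.0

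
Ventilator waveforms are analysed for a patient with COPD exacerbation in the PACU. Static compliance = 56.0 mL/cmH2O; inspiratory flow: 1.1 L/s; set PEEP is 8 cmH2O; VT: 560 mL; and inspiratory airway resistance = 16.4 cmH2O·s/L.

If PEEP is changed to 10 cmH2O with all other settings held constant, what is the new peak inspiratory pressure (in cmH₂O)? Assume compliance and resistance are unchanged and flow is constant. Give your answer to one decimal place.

38.0

PIP = Vt/C + R·V̇ + PEEP (constant-flow equation of motion).
Only the baseline term changes: ΔPIP = ΔPEEP = 10 − 8 = 2.0 cmH2O.
Original PIP = 560/56.0 + 16.4×1.1 + 8 = 36.04 cmH2O; new PIP = 36.04 + (2.0) = 38.04 cmH2O.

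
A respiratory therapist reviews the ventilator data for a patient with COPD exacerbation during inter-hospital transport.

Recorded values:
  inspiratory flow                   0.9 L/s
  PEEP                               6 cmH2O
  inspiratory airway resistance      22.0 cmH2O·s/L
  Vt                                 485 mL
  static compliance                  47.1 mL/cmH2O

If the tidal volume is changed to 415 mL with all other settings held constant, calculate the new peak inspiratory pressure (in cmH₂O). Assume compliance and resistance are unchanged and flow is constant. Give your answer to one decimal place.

34.6

PIP = Vt/C + R·V̇ + PEEP (constant-flow equation of motion).
Only the elastic term changes: ΔPIP = ΔVt / C = (415 − 485) / 47.1 = -1.486 cmH2O.
Original PIP = 485/47.1 + 22.0×0.9 + 6 = 36.097 cmH2O; new PIP = 36.097 + (-1.486) = 34.611 cmH2O.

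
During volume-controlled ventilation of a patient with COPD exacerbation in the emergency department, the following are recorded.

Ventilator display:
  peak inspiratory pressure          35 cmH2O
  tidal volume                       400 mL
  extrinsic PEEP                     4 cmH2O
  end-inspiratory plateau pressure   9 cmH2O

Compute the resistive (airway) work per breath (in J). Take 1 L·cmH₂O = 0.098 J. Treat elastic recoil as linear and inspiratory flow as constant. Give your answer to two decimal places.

1.02

With constant inspiratory flow the resistive pressure is constant at PIP − Pplat = 35 − 9 = 26.0 cmH2O, so resistive work = 26.0 × 0.400 = 10.4 L·cmH2O.
× 0.098 J/(L·cmH2O) → 1.019 J.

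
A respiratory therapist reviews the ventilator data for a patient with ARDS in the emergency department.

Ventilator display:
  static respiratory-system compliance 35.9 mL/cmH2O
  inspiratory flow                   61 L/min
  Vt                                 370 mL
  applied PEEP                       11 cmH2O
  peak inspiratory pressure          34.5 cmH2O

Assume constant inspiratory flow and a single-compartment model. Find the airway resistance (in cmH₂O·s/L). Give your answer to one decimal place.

13.0

Flow: 61 L/min ÷ 60 = 1.0167 L/s.
Equation of motion (constant flow): PIP = Vt/C + R·V̇ + PEEP.
R·V̇ = PIP − Vt/C − PEEP = 34.5 − 370/35.9 − 11 = 34.5 − 10.306 − 11 = 13.194 cmH2O.
R = 13.194 / 1.0167 = 12.977 cmH2O·s/L.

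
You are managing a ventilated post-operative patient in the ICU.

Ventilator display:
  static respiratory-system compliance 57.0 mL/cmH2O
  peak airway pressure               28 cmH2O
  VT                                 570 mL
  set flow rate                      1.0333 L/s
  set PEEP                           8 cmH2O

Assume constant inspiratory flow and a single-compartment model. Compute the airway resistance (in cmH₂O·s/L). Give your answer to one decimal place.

Equation of motion (constant flow): PIP = Vt/C + R·V̇ + PEEP.
R·V̇ = PIP − Vt/C − PEEP = 28 − 570/57.0 − 8 = 28 − 10.0 − 8 = 10.0 cmH2O.
R = 10.0 / 1.0333 = 9.678 cmH2O·s/L.

9.7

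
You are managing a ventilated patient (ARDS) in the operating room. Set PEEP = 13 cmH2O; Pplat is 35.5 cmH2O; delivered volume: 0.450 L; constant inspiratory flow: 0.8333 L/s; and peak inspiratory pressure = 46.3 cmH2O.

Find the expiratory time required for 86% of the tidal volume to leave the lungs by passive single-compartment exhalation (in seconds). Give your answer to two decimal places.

R = (PIP − Pplat)/V̇ = (46.3 − 35.5) / 0.8333 = 10.8/0.8333 = 12.961 cmH2O·s/L.
C = Vt/(Pplat − PEEP) = 450.0 / (35.5 − 13) = 450.0/22.5 = 20.0 mL/cmH2O.
τ = R × C = 12.961 × 0.02 L/cmH2O = 0.2592 s.
t = −τ·ln(1 − 0.86) = −0.2592·ln(0.14) = 0.5096 s.

0.51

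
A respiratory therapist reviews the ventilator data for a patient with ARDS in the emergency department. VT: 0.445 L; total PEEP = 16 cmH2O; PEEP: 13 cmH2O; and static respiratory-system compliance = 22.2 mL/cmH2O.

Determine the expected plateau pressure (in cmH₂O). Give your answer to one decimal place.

End-expiratory occlusion gives total PEEP = 16 cmH2O (intrinsic PEEP = 16 − 13 = 3). Use total PEEP for the elastic gradient.
Pplat = PEEPtotal + Vt / Cstat = 16 + 445 / 22.2 = 16 + 20.045 = 36.045 cmH2O.

36.0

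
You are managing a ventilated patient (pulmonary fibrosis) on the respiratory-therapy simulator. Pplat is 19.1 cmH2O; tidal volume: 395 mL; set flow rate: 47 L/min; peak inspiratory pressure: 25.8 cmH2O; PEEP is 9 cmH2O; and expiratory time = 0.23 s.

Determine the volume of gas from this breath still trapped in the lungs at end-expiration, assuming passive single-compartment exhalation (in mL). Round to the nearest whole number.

Flow: 47 L/min ÷ 60 = 0.7833 L/s.
R = (PIP − Pplat)/V̇ = (25.8 − 19.1) / 0.7833 = 6.7/0.7833 = 8.554 cmH2O·s/L.
C = Vt/(Pplat − PEEP) = 395.0 / (19.1 − 9) = 395.0/10.1 = 39.109 mL/cmH2O.
τ = R × C = 8.554 × 0.03911 L/cmH2O = 0.3345 s.
Fraction remaining = e^(−Te/τ) = e^(−0.23/0.3345) = 0.5028.
Trapped volume = 395.0 × 0.5028 = 198.61 mL.

199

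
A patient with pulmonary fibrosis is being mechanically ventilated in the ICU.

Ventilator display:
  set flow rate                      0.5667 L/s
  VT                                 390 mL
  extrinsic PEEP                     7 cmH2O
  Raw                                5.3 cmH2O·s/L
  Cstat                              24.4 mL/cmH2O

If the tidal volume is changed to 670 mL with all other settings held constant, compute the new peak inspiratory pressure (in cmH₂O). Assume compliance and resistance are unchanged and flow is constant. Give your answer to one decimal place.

PIP = Vt/C + R·V̇ + PEEP (constant-flow equation of motion).
Only the elastic term changes: ΔPIP = ΔVt / C = (670 − 390) / 24.4 = 11.475 cmH2O.
Original PIP = 390/24.4 + 5.3×0.5667 + 7 = 25.987 cmH2O; new PIP = 25.987 + (11.475) = 37.462 cmH2O.

37.5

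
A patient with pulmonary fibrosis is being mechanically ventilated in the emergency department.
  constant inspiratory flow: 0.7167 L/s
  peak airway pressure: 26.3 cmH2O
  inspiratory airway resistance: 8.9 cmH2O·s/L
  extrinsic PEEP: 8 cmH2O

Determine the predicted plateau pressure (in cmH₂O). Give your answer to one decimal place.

19.9

Pplat = PIP − Raw × flow = 26.3 − 8.9 × 0.7167 = 26.3 − 6.379 = 19.921 cmH2O.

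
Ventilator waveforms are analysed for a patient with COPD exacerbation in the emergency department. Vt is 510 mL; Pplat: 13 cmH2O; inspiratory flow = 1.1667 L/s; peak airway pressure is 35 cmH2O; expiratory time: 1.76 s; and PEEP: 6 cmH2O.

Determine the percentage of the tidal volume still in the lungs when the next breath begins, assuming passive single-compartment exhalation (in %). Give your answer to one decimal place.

R = (PIP − Pplat)/V̇ = (35 − 13) / 1.1667 = 22.0/1.1667 = 18.857 cmH2O·s/L.
C = Vt/(Pplat − PEEP) = 510.0 / (13 − 6) = 510.0/7.0 = 72.857 mL/cmH2O.
τ = R × C = 18.857 × 0.07286 L/cmH2O = 1.374 s.
Fraction remaining at end-expiration = e^(−Te/τ) = e^(−1.76/1.374) = 0.2778 → 27.78%.

27.8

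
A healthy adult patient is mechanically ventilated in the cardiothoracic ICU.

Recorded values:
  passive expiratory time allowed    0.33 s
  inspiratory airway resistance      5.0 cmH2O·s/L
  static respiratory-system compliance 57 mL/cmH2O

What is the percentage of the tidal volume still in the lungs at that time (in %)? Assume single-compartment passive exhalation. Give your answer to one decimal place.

τ = R × C = 5.0 × 57 mL/cmH2O = 5.0 × 0.057 L/cmH2O = 0.285 s.
Passive exhalation: V(t)/V₀ = e^(−t/τ) = e^(−0.33/0.285) = 0.3141.
Fraction remaining = 0.3141 → 31.41%.

31.4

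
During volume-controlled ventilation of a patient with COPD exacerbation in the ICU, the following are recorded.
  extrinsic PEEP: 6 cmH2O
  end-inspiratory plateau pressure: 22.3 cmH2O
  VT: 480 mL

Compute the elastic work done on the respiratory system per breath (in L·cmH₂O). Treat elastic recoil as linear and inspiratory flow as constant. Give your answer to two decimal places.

3.91

Elastic work ≈ ½ × (Pplat − PEEP) × Vt = 0.5 × (22.3 − 6) × 0.480 L = 0.5 × 16.3 × 0.480 = 3.912 L·cmH2O.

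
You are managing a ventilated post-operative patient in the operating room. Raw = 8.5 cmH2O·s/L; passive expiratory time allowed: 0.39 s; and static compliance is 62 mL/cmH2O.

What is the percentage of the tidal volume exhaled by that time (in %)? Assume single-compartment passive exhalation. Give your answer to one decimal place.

τ = R × C = 8.5 × 62 mL/cmH2O = 8.5 × 0.062 L/cmH2O = 0.527 s.
Passive exhalation: V(t)/V₀ = e^(−t/τ) = e^(−0.39/0.527) = 0.4771.
Fraction exhaled = 1 − 0.4771 = 0.5229 → 52.29%.

52.3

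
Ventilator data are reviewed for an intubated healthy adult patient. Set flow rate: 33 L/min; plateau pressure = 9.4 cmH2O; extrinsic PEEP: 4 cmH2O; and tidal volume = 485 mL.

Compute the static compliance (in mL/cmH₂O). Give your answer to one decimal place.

89.8

Cstat = Vt / (Pplat − PEEP) = 485 / (9.4 − 4) = 485 / 5.4 = 89.815 mL/cmH2O.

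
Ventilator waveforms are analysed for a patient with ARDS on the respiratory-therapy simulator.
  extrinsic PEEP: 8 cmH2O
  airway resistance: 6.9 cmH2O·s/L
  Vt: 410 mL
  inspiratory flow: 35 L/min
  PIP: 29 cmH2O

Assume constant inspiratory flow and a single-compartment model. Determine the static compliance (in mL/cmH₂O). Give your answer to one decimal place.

24.2

Flow: 35 L/min ÷ 60 = 0.5833 L/s.
Equation of motion (constant flow): PIP = Vt/C + R·V̇ + PEEP.
Vt/C = PIP − R·V̇ − PEEP = 29 − 6.9×0.5833 − 8 = 29 − 4.025 − 8 = 16.975 cmH2O.
C = Vt / 16.975 = 410 / 16.975 = 24.153 mL/cmH2O.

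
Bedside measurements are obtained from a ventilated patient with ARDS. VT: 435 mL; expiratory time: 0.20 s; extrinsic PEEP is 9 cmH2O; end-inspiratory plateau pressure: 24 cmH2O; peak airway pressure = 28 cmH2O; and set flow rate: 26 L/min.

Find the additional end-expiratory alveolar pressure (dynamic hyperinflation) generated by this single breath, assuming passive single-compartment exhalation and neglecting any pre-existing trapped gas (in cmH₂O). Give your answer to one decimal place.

7.1

Flow: 26 L/min ÷ 60 = 0.4333 L/s.
R = (PIP − Pplat)/V̇ = (28 − 24) / 0.4333 = 4.0/0.4333 = 9.231 cmH2O·s/L.
C = Vt/(Pplat − PEEP) = 435.0 / (24 − 9) = 435.0/15.0 = 29.0 mL/cmH2O.
τ = R × C = 9.231 × 0.029 L/cmH2O = 0.2677 s.
Fraction remaining = e^(−Te/τ) = e^(−0.20/0.2677) = 0.4737; trapped volume = 435.0 × 0.4737 = 206.06 mL.
Additional alveolar pressure from trapping ≈ V_trapped / C = 206.06 / 29.0 = 7.106 cmH2O.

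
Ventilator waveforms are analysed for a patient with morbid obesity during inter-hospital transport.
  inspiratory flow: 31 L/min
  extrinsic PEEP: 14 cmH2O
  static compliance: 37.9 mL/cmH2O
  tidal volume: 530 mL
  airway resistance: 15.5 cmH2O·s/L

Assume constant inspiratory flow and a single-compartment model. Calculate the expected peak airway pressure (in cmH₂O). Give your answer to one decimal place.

Flow: 31 L/min ÷ 60 = 0.5167 L/s.
Equation of motion (constant flow): PIP = Vt/C + R·V̇ + PEEP.
PIP = 530/37.9 + 15.5×0.5167 + 14 = 13.984 + 8.009 + 14 = 35.993 cmH2O.

36.0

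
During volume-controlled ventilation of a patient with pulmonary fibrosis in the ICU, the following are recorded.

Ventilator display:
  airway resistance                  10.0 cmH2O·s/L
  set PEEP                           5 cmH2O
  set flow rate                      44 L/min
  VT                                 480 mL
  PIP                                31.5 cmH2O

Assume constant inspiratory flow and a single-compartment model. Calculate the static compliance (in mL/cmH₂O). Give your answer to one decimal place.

25.0

Flow: 44 L/min ÷ 60 = 0.7333 L/s.
Equation of motion (constant flow): PIP = Vt/C + R·V̇ + PEEP.
Vt/C = PIP − R·V̇ − PEEP = 31.5 − 10.0×0.7333 − 5 = 31.5 − 7.333 − 5 = 19.167 cmH2O.
C = Vt / 19.167 = 480 / 19.167 = 25.043 mL/cmH2O.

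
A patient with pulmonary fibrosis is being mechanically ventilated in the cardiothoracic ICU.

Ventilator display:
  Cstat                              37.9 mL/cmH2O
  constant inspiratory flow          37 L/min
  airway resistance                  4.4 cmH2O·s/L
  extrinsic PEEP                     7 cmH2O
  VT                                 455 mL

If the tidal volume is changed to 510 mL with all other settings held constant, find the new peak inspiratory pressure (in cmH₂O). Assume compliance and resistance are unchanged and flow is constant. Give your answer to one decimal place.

23.2

Flow: 37 L/min ÷ 60 = 0.6167 L/s.
PIP = Vt/C + R·V̇ + PEEP (constant-flow equation of motion).
Only the elastic term changes: ΔPIP = ΔVt / C = (510 − 455) / 37.9 = 1.451 cmH2O.
Original PIP = 455/37.9 + 4.4×0.6167 + 7 = 21.719 cmH2O; new PIP = 21.719 + (1.451) = 23.17 cmH2O.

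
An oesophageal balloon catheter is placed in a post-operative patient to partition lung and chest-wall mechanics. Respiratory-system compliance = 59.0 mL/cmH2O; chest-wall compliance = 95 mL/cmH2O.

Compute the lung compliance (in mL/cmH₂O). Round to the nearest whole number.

1/CL = 1/Crs − 1/Ccw.
1/CL = 1/59.0 − 1/95 = 0.006423.
CL = 155.69 mL/cmH2O.

156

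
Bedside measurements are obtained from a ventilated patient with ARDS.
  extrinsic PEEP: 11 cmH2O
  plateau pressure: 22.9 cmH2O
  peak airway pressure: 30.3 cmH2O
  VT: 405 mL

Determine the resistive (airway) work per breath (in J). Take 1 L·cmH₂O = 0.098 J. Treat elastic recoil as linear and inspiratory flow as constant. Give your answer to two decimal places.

0.29

With constant inspiratory flow the resistive pressure is constant at PIP − Pplat = 30.3 − 22.9 = 7.4 cmH2O, so resistive work = 7.4 × 0.405 = 2.997 L·cmH2O.
× 0.098 J/(L·cmH2O) → 0.2937 J.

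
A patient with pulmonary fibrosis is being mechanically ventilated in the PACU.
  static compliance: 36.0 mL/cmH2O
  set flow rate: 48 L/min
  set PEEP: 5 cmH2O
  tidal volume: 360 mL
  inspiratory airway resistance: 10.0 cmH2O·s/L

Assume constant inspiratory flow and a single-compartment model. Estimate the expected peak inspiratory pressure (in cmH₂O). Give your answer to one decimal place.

Flow: 48 L/min ÷ 60 = 0.8 L/s.
Equation of motion (constant flow): PIP = Vt/C + R·V̇ + PEEP.
PIP = 360/36.0 + 10.0×0.8 + 5 = 10.0 + 8.0 + 5 = 23.0 cmH2O.

23.0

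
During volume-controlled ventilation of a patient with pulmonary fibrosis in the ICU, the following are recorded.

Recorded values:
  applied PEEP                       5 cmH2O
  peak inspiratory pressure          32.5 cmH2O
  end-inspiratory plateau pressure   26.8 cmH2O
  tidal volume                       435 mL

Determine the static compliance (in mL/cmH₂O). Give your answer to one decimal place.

20.0

Cstat = Vt / (Pplat − PEEP) = 435 / (26.8 − 5) = 435 / 21.8 = 19.954 mL/cmH2O.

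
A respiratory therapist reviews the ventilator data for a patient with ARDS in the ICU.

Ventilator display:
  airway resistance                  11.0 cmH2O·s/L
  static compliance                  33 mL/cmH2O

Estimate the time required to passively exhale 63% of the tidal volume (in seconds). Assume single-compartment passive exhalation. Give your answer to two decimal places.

0.36

τ = R × C = 11.0 × 33 mL/cmH2O = 11.0 × 0.033 L/cmH2O = 0.363 s.
Exhaled fraction f = 1 − e^(−t/τ) → t = −τ·ln(1 − f) = −0.363·ln(0.37) = 0.3609 s.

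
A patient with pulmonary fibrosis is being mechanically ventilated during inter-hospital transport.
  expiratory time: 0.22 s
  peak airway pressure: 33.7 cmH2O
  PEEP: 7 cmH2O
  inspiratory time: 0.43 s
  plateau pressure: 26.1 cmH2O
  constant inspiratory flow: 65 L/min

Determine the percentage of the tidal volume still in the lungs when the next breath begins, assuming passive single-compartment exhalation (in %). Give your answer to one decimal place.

Flow: 65 L/min ÷ 60 = 1.0833 L/s.
Vt = flow × Ti = 1.0833 L/s × 0.43 s × 1000 mL/L = 465.82 mL.
R = (PIP − Pplat)/V̇ = (33.7 − 26.1) / 1.0833 = 7.6/1.0833 = 7.016 cmH2O·s/L.
C = Vt/(Pplat − PEEP) = 465.82 / (26.1 − 7) = 465.82/19.1 = 24.388 mL/cmH2O.
τ = R × C = 7.016 × 0.02439 L/cmH2O = 0.1711 s.
Fraction remaining at end-expiration = e^(−Te/τ) = e^(−0.22/0.1711) = 0.2764 → 27.64%.

27.6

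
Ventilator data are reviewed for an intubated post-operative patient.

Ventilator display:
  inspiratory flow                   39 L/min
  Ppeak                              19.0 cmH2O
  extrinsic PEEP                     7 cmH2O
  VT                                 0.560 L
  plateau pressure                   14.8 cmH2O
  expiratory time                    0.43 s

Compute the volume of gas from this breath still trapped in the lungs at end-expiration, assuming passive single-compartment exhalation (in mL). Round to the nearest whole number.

222

Flow: 39 L/min ÷ 60 = 0.65 L/s.
R = (PIP − Pplat)/V̇ = (19.0 − 14.8) / 0.65 = 4.2/0.65 = 6.462 cmH2O·s/L.
C = Vt/(Pplat − PEEP) = 560.0 / (14.8 − 7) = 560.0/7.8 = 71.795 mL/cmH2O.
τ = R × C = 6.462 × 0.0718 L/cmH2O = 0.464 s.
Fraction remaining = e^(−Te/τ) = e^(−0.43/0.464) = 0.3958.
Trapped volume = 560.0 × 0.3958 = 221.65 mL.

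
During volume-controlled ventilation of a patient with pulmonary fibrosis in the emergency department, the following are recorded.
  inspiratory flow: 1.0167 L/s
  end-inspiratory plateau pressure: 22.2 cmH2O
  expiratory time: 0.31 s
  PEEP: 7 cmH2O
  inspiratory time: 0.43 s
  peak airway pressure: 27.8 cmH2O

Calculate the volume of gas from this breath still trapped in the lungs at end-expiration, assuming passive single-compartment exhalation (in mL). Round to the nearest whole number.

62

Vt = flow × Ti = 1.0167 L/s × 0.43 s × 1000 mL/L = 437.18 mL.
R = (PIP − Pplat)/V̇ = (27.8 − 22.2) / 1.0167 = 5.6/1.0167 = 5.508 cmH2O·s/L.
C = Vt/(Pplat − PEEP) = 437.18 / (22.2 − 7) = 437.18/15.2 = 28.762 mL/cmH2O.
τ = R × C = 5.508 × 0.02876 L/cmH2O = 0.1584 s.
Fraction remaining = e^(−Te/τ) = e^(−0.31/0.1584) = 0.1413.
Trapped volume = 437.18 × 0.1413 = 61.774 mL.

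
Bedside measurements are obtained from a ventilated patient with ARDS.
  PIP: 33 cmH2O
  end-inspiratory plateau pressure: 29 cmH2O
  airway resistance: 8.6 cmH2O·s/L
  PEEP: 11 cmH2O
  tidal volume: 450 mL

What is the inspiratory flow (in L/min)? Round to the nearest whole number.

28

flow = (PIP − Pplat) / Raw = (33 − 29) / 8.6 = 0.4651 L/s × 60 = 27.906 L/min.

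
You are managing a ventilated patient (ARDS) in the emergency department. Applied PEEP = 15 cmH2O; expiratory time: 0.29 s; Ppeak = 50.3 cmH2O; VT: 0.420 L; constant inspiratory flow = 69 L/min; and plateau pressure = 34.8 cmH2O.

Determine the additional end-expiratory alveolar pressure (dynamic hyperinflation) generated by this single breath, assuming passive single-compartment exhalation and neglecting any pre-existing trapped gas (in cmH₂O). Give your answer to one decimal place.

Flow: 69 L/min ÷ 60 = 1.15 L/s.
R = (PIP − Pplat)/V̇ = (50.3 − 34.8) / 1.15 = 15.5/1.15 = 13.478 cmH2O·s/L.
C = Vt/(Pplat − PEEP) = 420.0 / (34.8 − 15) = 420.0/19.8 = 21.212 mL/cmH2O.
τ = R × C = 13.478 × 0.02121 L/cmH2O = 0.2859 s.
Fraction remaining = e^(−Te/τ) = e^(−0.29/0.2859) = 0.3626; trapped volume = 420.0 × 0.3626 = 152.29 mL.
Additional alveolar pressure from trapping ≈ V_trapped / C = 152.29 / 21.212 = 7.179 cmH2O.

7.2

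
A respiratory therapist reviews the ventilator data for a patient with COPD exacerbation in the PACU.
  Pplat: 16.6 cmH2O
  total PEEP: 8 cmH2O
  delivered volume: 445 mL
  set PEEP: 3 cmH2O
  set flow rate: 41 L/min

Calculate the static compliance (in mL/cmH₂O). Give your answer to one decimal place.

End-expiratory occlusion gives total PEEP = 8 cmH2O (intrinsic PEEP = 8 − 3 = 5). Use total PEEP for the elastic gradient.
Cstat = Vt / (Pplat − PEEPtotal) = 445 / (16.6 − 8) = 445 / 8.6 = 51.744 mL/cmH2O.

51.7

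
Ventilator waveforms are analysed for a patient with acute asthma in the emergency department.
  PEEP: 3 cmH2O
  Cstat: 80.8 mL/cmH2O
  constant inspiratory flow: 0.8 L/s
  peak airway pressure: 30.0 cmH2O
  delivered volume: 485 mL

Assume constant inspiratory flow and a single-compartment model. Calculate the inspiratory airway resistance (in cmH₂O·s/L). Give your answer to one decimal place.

26.2

Equation of motion (constant flow): PIP = Vt/C + R·V̇ + PEEP.
R·V̇ = PIP − Vt/C − PEEP = 30.0 − 485/80.8 − 3 = 30.0 − 6.002 − 3 = 20.998 cmH2O.
R = 20.998 / 0.8 = 26.248 cmH2O·s/L.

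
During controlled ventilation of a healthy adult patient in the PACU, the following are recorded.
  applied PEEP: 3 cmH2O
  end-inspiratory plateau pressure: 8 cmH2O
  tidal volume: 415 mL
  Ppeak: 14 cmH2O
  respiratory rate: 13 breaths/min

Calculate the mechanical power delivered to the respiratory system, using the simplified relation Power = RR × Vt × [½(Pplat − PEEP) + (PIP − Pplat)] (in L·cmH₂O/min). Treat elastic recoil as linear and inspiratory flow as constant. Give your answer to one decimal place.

Per-breath work = Vt × [½(Pplat−PEEP) + (PIP−Pplat)] = 0.415 × [0.5×5.0 + 6.0] = 0.415 × 8.5 = 3.528 L·cmH2O.
Power = 13 × 3.528 = 45.864 L·cmH2O/min.

45.9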